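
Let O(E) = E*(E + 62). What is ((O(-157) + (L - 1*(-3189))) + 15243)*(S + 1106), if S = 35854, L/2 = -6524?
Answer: 750251040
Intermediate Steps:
L = -13048 (L = 2*(-6524) = -13048)
O(E) = E*(62 + E)
((O(-157) + (L - 1*(-3189))) + 15243)*(S + 1106) = ((-157*(62 - 157) + (-13048 - 1*(-3189))) + 15243)*(35854 + 1106) = ((-157*(-95) + (-13048 + 3189)) + 15243)*36960 = ((14915 - 9859) + 15243)*36960 = (5056 + 15243)*36960 = 20299*36960 = 750251040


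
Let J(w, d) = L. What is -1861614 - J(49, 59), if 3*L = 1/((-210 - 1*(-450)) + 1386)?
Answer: -9080953093/4878 ≈ -1.8616e+6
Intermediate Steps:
L = 1/4878 (L = 1/(3*((-210 - 1*(-450)) + 1386)) = 1/(3*((-210 + 450) + 1386)) = 1/(3*(240 + 1386)) = (⅓)/1626 = (⅓)*(1/1626) = 1/4878 ≈ 0.00020500)
J(w, d) = 1/4878
-1861614 - J(49, 59) = -1861614 - 1*1/4878 = -1861614 - 1/4878 = -9080953093/4878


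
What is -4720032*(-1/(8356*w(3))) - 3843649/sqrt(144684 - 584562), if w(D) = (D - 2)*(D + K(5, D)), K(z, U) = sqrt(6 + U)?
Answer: 196668/2089 + 3843649*I*sqrt(439878)/439878 ≈ 94.145 + 5795.3*I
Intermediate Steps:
w(D) = (-2 + D)*(D + sqrt(6 + D)) (w(D) = (D - 2)*(D + sqrt(6 + D)) = (-2 + D)*(D + sqrt(6 + D)))
-4720032*(-1/(8356*w(3))) - 3843649/sqrt(144684 - 584562) = -4720032*(-1/(8356*(3**2 - 2*3 - 2*sqrt(6 + 3) + 3*sqrt(6 + 3)))) - 3843649/sqrt(144684 - 584562) = -4720032*(-1/(8356*(9 - 6 - 2*sqrt(9) + 3*sqrt(9)))) - 3843649*(-I*sqrt(439878)/439878) = -4720032*(-1/(8356*(9 - 6 - 2*3 + 3*3))) - 3843649*(-I*sqrt(439878)/439878) = -4720032*(-1/(8356*(9 - 6 - 6 + 9))) - (-3843649)*I*sqrt(439878)/439878 = -4720032/(6*(-8356)) + 3843649*I*sqrt(439878)/439878 = -4720032/(-50136) + 3843649*I*sqrt(439878)/439878 = -4720032*(-1/50136) + 3843649*I*sqrt(439878)/439878 = 196668/2089 + 3843649*I*sqrt(439878)/439878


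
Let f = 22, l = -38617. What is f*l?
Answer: -849574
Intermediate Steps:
f*l = 22*(-38617) = -849574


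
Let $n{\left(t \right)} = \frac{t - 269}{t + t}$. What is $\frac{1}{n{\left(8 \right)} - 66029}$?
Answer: $- \frac{16}{1056725} \approx -1.5141 \cdot 10^{-5}$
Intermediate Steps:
$n{\left(t \right)} = \frac{-269 + t}{2 t}$
$\frac{1}{n{\left(8 \right)} - 66029} = \frac{1}{\frac{-269 + 8}{2 \cdot 8} - 66029} = \frac{1}{\frac{1}{2} \cdot \frac{1}{8} \left(-261\right) - 66029} = \frac{1}{- \frac{261}{16} - 66029} = \frac{1}{- \frac{1056725}{16}} = - \frac{16}{1056725}$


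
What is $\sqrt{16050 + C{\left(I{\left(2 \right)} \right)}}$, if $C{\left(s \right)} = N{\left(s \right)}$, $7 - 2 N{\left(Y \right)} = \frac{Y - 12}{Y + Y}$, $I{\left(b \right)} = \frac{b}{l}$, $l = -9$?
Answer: $\frac{\sqrt{64159}}{2} \approx 126.65$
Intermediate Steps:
$I{\left(b \right)} = - \frac{b}{9}$ ($I{\left(b \right)} = \frac{b}{-9} = b \left(- \frac{1}{9}\right) = - \frac{b}{9}$)
$N{\left(Y \right)} = \frac{7}{2} - \frac{-12 + Y}{4 Y}$ ($N{\left(Y \right)} = \frac{7}{2} - \frac{\left(Y - 12\right) \frac{1}{Y + Y}}{2} = \frac{7}{2} - \frac{\left(-12 + Y\right) \frac{1}{2 Y}}{2} = \frac{7}{2} - \frac{\frac{1}{2} \frac{1}{Y} \left(-12 + Y\right)}{2} = \frac{7}{2} - \frac{-12 + Y}{4 Y}$)
$C{\left(s \right)} = \frac{13}{4} + \frac{3}{s}$
$\sqrt{16050 + C{\left(I{\left(2 \right)} \right)}} = \sqrt{16050 + \left(\frac{13}{4} + \frac{3}{\left(- \frac{1}{9}\right) 2}\right)} = \sqrt{16050 + \left(\frac{13}{4} + \frac{3}{- \frac{2}{9}}\right)} = \sqrt{16050 + \left(\frac{13}{4} + 3 \left(- \frac{9}{2}\right)\right)} = \sqrt{16050 + \left(\frac{13}{4} - \frac{27}{2}\right)} = \sqrt{16050 - \frac{41}{4}} = \sqrt{\frac{64159}{4}} = \frac{\sqrt{64159}}{2}$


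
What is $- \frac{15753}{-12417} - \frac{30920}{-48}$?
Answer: $\frac{16028741}{24834} \approx 645.44$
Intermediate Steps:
$- \frac{15753}{-12417} - \frac{30920}{-48} = \left(-15753\right) \left(- \frac{1}{12417}\right) - - \frac{3865}{6} = \frac{5251}{4139} + \frac{3865}{6} = \frac{16028741}{24834}$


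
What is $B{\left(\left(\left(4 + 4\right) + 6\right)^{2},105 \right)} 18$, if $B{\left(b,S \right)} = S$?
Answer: $1890$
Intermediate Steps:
$B{\left(\left(\left(4 + 4\right) + 6\right)^{2},105 \right)} 18 = 105 \cdot 18 = 1890$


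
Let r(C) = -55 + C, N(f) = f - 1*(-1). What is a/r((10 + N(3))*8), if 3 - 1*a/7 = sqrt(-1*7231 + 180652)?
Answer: 7/19 - 21*sqrt(2141)/19 ≈ -50.773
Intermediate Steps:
N(f) = 1 + f (N(f) = f + 1 = 1 + f)
a = 21 - 63*sqrt(2141) (a = 21 - 7*sqrt(-1*7231 + 180652) = 21 - 7*sqrt(-7231 + 180652) = 21 - 63*sqrt(2141) ≈ -2894.1)
a/r((10 + N(3))*8) = (21 - 63*sqrt(2141))/(-55 + (10 + (1 + 3))*8) = (21 - 63*sqrt(2141))/(-55 + (10 + 4)*8) = (21 - 63*sqrt(2141))/(-55 + 14*8) = (21 - 63*sqrt(2141))/(-55 + 112) = (21 - 63*sqrt(2141))/57 = (21 - 63*sqrt(2141))*(1/57) = 7/19 - 21*sqrt(2141)/19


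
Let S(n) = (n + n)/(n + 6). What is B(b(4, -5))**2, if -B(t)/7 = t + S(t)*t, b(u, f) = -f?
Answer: 540225/121 ≈ 4464.7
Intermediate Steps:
S(n) = 2*n/(6 + n) (S(n) = (2*n)/(6 + n) = 2*n/(6 + n))
B(t) = -7*t - 14*t**2/(6 + t) (B(t) = -7*(t + (2*t/(6 + t))*t) = -7*(t + 2*t**2/(6 + t)) = -7*t - 14*t**2/(6 + t))
B(b(4, -5))**2 = (-21*(-1*(-5))*(2 - 1*(-5))/(6 - 1*(-5)))**2 = (-21*5*(2 + 5)/(6 + 5))**2 = (-21*5*7/11)**2 = (-21*5*1/11*7)**2 = (-735/11)**2 = 540225/121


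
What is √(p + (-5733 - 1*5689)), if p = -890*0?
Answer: I*√11422 ≈ 106.87*I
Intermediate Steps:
p = 0
√(p + (-5733 - 1*5689)) = √(0 + (-5733 - 1*5689)) = √(0 + (-5733 - 5689)) = √(0 - 11422) = √(-11422) = I*√11422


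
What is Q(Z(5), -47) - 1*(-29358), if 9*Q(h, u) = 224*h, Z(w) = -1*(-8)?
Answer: 266014/9 ≈ 29557.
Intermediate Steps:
Z(w) = 8
Q(h, u) = 224*h/9 (Q(h, u) = (224*h)/9 = 224*h/9)
Q(Z(5), -47) - 1*(-29358) = (224/9)*8 - 1*(-29358) = 1792/9 + 29358 = 266014/9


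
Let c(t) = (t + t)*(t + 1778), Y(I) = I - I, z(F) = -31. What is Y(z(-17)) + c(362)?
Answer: 1549360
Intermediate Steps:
Y(I) = 0
c(t) = 2*t*(1778 + t) (c(t) = (2*t)*(1778 + t) = 2*t*(1778 + t))
Y(z(-17)) + c(362) = 0 + 2*362*(1778 + 362) = 0 + 2*362*2140 = 0 + 1549360 = 1549360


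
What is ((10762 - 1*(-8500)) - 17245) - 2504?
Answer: -487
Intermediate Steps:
((10762 - 1*(-8500)) - 17245) - 2504 = ((10762 + 8500) - 17245) - 2504 = (19262 - 17245) - 2504 = 2017 - 2504 = -487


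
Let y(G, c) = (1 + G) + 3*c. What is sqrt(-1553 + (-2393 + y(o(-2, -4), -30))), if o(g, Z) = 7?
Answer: 2*I*sqrt(1007) ≈ 63.467*I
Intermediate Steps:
y(G, c) = 1 + G + 3*c
sqrt(-1553 + (-2393 + y(o(-2, -4), -30))) = sqrt(-1553 + (-2393 + (1 + 7 + 3*(-30)))) = sqrt(-1553 + (-2393 + (1 + 7 - 90))) = sqrt(-1553 + (-2393 - 82)) = sqrt(-1553 - 2475) = sqrt(-4028) = 2*I*sqrt(1007)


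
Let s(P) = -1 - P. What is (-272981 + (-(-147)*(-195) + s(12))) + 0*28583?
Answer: -301659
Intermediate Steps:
(-272981 + (-(-147)*(-195) + s(12))) + 0*28583 = (-272981 + (-(-147)*(-195) + (-1 - 1*12))) + 0*28583 = (-272981 + (-147*195 + (-1 - 12))) + 0 = (-272981 + (-28665 - 13)) + 0 = (-272981 - 28678) + 0 = -301659 + 0 = -301659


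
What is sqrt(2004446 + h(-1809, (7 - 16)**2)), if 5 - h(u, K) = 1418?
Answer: sqrt(2003033) ≈ 1415.3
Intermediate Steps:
h(u, K) = -1413 (h(u, K) = 5 - 1*1418 = 5 - 1418 = -1413)
sqrt(2004446 + h(-1809, (7 - 16)**2)) = sqrt(2004446 - 1413) = sqrt(2003033)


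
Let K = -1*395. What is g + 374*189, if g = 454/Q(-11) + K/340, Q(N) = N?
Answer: 52841387/748 ≈ 70644.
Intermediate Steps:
K = -395
g = -31741/748 (g = 454/(-11) - 395/340 = 454*(-1/11) - 395*1/340 = -454/11 - 79/68 = -31741/748 ≈ -42.435)
g + 374*189 = -31741/748 + 374*189 = -31741/748 + 70686 = 52841387/748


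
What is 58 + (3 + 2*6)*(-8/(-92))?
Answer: 1364/23 ≈ 59.304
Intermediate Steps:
58 + (3 + 2*6)*(-8/(-92)) = 58 + (3 + 12)*(-8*(-1)/92) = 58 + 15*(-1*(-2/23)) = 58 + 15*(2/23) = 58 + 30/23 = 1364/23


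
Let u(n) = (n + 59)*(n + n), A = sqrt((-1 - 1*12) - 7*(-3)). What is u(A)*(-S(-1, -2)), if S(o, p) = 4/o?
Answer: 64 + 944*sqrt(2) ≈ 1399.0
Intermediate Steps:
A = 2*sqrt(2) (A = sqrt((-1 - 12) + 21) = sqrt(-13 + 21) = sqrt(8) = 2*sqrt(2) ≈ 2.8284)
u(n) = 2*n*(59 + n) (u(n) = (59 + n)*(2*n) = 2*n*(59 + n))
u(A)*(-S(-1, -2)) = (2*(2*sqrt(2))*(59 + 2*sqrt(2)))*(-4/(-1)) = (4*sqrt(2)*(59 + 2*sqrt(2)))*(-4*(-1)) = (4*sqrt(2)*(59 + 2*sqrt(2)))*(-1*(-4)) = (4*sqrt(2)*(59 + 2*sqrt(2)))*4 = 16*sqrt(2)*(59 + 2*sqrt(2))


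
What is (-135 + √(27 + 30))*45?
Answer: -6075 + 45*√57 ≈ -5735.3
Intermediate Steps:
(-135 + √(27 + 30))*45 = (-135 + √57)*45 = -6075 + 45*√57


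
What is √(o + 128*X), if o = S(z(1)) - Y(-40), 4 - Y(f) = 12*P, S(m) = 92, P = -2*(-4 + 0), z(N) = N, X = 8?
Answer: 2*√302 ≈ 34.756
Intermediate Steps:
P = 8 (P = -2*(-4) = 8)
Y(f) = -92 (Y(f) = 4 - 12*8 = 4 - 1*96 = 4 - 96 = -92)
o = 184 (o = 92 - 1*(-92) = 92 + 92 = 184)
√(o + 128*X) = √(184 + 128*8) = √(184 + 1024) = √1208 = 2*√302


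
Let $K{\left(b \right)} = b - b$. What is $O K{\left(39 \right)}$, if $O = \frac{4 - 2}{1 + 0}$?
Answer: $0$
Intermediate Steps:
$K{\left(b \right)} = 0$
$O = 2$ ($O = \frac{2}{1} = 2 \cdot 1 = 2$)
$O K{\left(39 \right)} = 2 \cdot 0 = 0$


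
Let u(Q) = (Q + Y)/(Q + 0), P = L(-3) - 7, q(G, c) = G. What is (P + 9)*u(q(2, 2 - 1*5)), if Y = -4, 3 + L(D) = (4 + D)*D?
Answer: 4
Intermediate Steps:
L(D) = -3 + D*(4 + D) (L(D) = -3 + (4 + D)*D = -3 + D*(4 + D))
P = -13 (P = (-3 + (-3)² + 4*(-3)) - 7 = (-3 + 9 - 12) - 7 = -6 - 7 = -13)
u(Q) = (-4 + Q)/Q (u(Q) = (Q - 4)/(Q + 0) = (-4 + Q)/Q)
(P + 9)*u(q(2, 2 - 1*5)) = (-13 + 9)*((-4 + 2)/2) = -2*(-2) = -4*(-1) = 4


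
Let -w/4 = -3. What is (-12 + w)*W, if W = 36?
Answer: 0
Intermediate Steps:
w = 12 (w = -4*(-3) = 12)
(-12 + w)*W = (-12 + 12)*36 = 0*36 = 0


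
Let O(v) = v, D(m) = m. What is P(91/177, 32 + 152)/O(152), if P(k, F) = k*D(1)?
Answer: 91/26904 ≈ 0.0033824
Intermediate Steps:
P(k, F) = k (P(k, F) = k*1 = k)
P(91/177, 32 + 152)/O(152) = (91/177)/152 = (91*(1/177))*(1/152) = (91/177)*(1/152) = 91/26904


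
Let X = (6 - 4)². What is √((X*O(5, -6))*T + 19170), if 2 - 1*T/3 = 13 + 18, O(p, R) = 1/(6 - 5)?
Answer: √18822 ≈ 137.19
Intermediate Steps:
O(p, R) = 1 (O(p, R) = 1/1 = 1)
T = -87 (T = 6 - 3*(13 + 18) = 6 - 3*31 = 6 - 93 = -87)
X = 4 (X = 2² = 4)
√((X*O(5, -6))*T + 19170) = √((4*1)*(-87) + 19170) = √(4*(-87) + 19170) = √(-348 + 19170) = √18822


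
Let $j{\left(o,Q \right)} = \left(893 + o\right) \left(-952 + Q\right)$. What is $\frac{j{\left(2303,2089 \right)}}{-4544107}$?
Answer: $- \frac{3633852}{4544107} \approx -0.79968$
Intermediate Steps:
$j{\left(o,Q \right)} = \left(-952 + Q\right) \left(893 + o\right)$
$\frac{j{\left(2303,2089 \right)}}{-4544107} = \frac{-850136 - 2192456 + 893 \cdot 2089 + 2089 \cdot 2303}{-4544107} = \left(-850136 - 2192456 + 1865477 + 4810967\right) \left(- \frac{1}{4544107}\right) = 3633852 \left(- \frac{1}{4544107}\right) = - \frac{3633852}{4544107}$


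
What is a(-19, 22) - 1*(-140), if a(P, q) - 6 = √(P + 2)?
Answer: 146 + I*√17 ≈ 146.0 + 4.1231*I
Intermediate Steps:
a(P, q) = 6 + √(2 + P) (a(P, q) = 6 + √(P + 2) = 6 + √(2 + P))
a(-19, 22) - 1*(-140) = (6 + √(2 - 19)) - 1*(-140) = (6 + √(-17)) + 140 = (6 + I*√17) + 140 = 146 + I*√17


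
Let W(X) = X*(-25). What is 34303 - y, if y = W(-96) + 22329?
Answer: 9574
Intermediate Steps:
W(X) = -25*X
y = 24729 (y = -25*(-96) + 22329 = 2400 + 22329 = 24729)
34303 - y = 34303 - 1*24729 = 34303 - 24729 = 9574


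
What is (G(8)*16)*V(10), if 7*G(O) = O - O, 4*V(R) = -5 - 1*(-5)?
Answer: 0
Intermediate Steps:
V(R) = 0 (V(R) = (-5 - 1*(-5))/4 = (-5 + 5)/4 = (¼)*0 = 0)
G(O) = 0 (G(O) = (O - O)/7 = (⅐)*0 = 0)
(G(8)*16)*V(10) = (0*16)*0 = 0*0 = 0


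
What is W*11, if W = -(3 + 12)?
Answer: -165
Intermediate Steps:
W = -15 (W = -1*15 = -15)
W*11 = -15*11 = -165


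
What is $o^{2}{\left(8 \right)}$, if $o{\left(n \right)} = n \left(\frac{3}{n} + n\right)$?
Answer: $4489$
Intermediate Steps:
$o{\left(n \right)} = n \left(n + \frac{3}{n}\right)$
$o^{2}{\left(8 \right)} = \left(3 + 8^{2}\right)^{2} = \left(3 + 64\right)^{2} = 67^{2} = 4489$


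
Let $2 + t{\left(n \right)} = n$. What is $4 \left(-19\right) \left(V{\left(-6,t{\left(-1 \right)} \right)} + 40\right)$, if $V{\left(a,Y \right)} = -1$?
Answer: $-2964$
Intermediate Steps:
$t{\left(n \right)} = -2 + n$
$4 \left(-19\right) \left(V{\left(-6,t{\left(-1 \right)} \right)} + 40\right) = 4 \left(-19\right) \left(-1 + 40\right) = \left(-76\right) 39 = -2964$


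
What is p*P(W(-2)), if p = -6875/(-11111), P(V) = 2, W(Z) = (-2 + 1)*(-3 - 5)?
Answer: 13750/11111 ≈ 1.2375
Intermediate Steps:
W(Z) = 8 (W(Z) = -1*(-8) = 8)
p = 6875/11111 (p = -6875*(-1/11111) = 6875/11111 ≈ 0.61876)
p*P(W(-2)) = (6875/11111)*2 = 13750/11111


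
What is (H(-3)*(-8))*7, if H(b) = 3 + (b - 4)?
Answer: 224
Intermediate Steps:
H(b) = -1 + b (H(b) = 3 + (-4 + b) = -1 + b)
(H(-3)*(-8))*7 = ((-1 - 3)*(-8))*7 = -4*(-8)*7 = 32*7 = 224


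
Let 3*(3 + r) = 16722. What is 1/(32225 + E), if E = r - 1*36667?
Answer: 1/1129 ≈ 0.00088574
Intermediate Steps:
r = 5571 (r = -3 + (⅓)*16722 = -3 + 5574 = 5571)
E = -31096 (E = 5571 - 1*36667 = 5571 - 36667 = -31096)
1/(32225 + E) = 1/(32225 - 31096) = 1/1129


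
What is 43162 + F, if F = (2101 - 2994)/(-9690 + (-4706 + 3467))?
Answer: 471718391/10929 ≈ 43162.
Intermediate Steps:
F = 893/10929 (F = -893/(-9690 - 1239) = -893/(-10929) = -893*(-1/10929) = 893/10929 ≈ 0.081709)
43162 + F = 43162 + 893/10929 = 471718391/10929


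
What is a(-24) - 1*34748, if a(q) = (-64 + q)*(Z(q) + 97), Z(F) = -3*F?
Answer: -49620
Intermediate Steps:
a(q) = (-64 + q)*(97 - 3*q) (a(q) = (-64 + q)*(-3*q + 97) = (-64 + q)*(97 - 3*q))
a(-24) - 1*34748 = (-6208 - 3*(-24)² + 289*(-24)) - 1*34748 = (-6208 - 3*576 - 6936) - 34748 = (-6208 - 1728 - 6936) - 34748 = -14872 - 34748 = -49620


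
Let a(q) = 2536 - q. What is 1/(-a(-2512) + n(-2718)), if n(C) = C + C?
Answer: -1/10484 ≈ -9.5383e-5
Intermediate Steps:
n(C) = 2*C
1/(-a(-2512) + n(-2718)) = 1/(-(2536 - 1*(-2512)) + 2*(-2718)) = 1/(-(2536 + 2512) - 5436) = 1/(-1*5048 - 5436) = 1/(-5048 - 5436) = 1/(-10484) = -1/10484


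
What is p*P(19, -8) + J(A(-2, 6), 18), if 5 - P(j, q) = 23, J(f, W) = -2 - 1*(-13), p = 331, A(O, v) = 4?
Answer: -5947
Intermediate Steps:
J(f, W) = 11 (J(f, W) = -2 + 13 = 11)
P(j, q) = -18 (P(j, q) = 5 - 1*23 = 5 - 23 = -18)
p*P(19, -8) + J(A(-2, 6), 18) = 331*(-18) + 11 = -5958 + 11 = -5947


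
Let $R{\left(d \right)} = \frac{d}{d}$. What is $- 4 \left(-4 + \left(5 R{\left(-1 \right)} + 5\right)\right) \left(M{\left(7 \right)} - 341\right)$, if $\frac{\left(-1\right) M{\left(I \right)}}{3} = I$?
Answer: $8688$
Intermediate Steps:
$R{\left(d \right)} = 1$
$M{\left(I \right)} = - 3 I$
$- 4 \left(-4 + \left(5 R{\left(-1 \right)} + 5\right)\right) \left(M{\left(7 \right)} - 341\right) = - 4 \left(-4 + \left(5 \cdot 1 + 5\right)\right) \left(\left(-3\right) 7 - 341\right) = - 4 \left(-4 + \left(5 + 5\right)\right) \left(-21 - 341\right) = - 4 \left(-4 + 10\right) \left(-362\right) = \left(-4\right) 6 \left(-362\right) = \left(-24\right) \left(-362\right) = 8688$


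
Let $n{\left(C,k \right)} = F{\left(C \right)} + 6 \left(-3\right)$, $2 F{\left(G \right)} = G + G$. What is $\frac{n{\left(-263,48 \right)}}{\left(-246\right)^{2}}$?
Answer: $- \frac{281}{60516} \approx -0.0046434$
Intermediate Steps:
$F{\left(G \right)} = G$ ($F{\left(G \right)} = \frac{G + G}{2} = \frac{2 G}{2} = G$)
$n{\left(C,k \right)} = -18 + C$ ($n{\left(C,k \right)} = C + 6 \left(-3\right) = C - 18 = -18 + C$)
$\frac{n{\left(-263,48 \right)}}{\left(-246\right)^{2}} = \frac{-18 - 263}{\left(-246\right)^{2}} = - \frac{281}{60516}$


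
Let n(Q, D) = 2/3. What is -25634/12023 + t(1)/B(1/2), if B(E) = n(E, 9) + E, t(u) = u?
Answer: -107300/84161 ≈ -1.2749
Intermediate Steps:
n(Q, D) = ⅔ (n(Q, D) = 2*(⅓) = ⅔)
B(E) = ⅔ + E
-25634/12023 + t(1)/B(1/2) = -25634/12023 + 1/(⅔ + 1/2) = -25634*1/12023 + 1/(⅔ + ½) = -25634/12023 + 1/(7/6) = -25634/12023 + 1*(6/7) = -25634/12023 + 6/7 = -107300/84161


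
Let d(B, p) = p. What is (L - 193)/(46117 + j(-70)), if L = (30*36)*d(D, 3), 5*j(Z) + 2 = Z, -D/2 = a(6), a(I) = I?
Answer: 15235/230513 ≈ 0.066092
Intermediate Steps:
D = -12 (D = -2*6 = -12)
j(Z) = -⅖ + Z/5
L = 3240 (L = (30*36)*3 = 1080*3 = 3240)
(L - 193)/(46117 + j(-70)) = (3240 - 193)/(46117 + (-⅖ + (⅕)*(-70))) = 3047/(46117 + (-⅖ - 14)) = 3047/(46117 - 72/5) = 3047/(230513/5) = 3047*(5/230513) = 15235/230513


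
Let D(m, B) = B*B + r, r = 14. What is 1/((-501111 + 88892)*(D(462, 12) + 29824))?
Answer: -1/12359150058 ≈ -8.0912e-11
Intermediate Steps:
D(m, B) = 14 + B² (D(m, B) = B*B + 14 = B² + 14 = 14 + B²)
1/((-501111 + 88892)*(D(462, 12) + 29824)) = 1/((-501111 + 88892)*((14 + 12²) + 29824)) = 1/(-412219*((14 + 144) + 29824)) = 1/(-412219*(158 + 29824)) = 1/(-412219*29982) = 1/(-12359150058) = -1/12359150058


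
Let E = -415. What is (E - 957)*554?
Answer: -760088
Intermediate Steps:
(E - 957)*554 = (-415 - 957)*554 = -1372*554 = -760088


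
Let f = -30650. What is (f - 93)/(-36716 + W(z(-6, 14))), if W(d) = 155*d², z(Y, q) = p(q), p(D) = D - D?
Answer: 30743/36716 ≈ 0.83732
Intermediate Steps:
p(D) = 0
z(Y, q) = 0
(f - 93)/(-36716 + W(z(-6, 14))) = (-30650 - 93)/(-36716 + 155*0²) = -30743/(-36716 + 155*0) = -30743/(-36716 + 0) = -30743/(-36716) = -30743*(-1/36716) = 30743/36716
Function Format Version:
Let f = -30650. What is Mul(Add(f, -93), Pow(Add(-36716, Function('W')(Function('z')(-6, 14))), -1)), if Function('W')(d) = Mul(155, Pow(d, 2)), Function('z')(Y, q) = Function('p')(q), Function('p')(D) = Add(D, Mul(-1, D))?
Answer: Rational(30743, 36716) ≈ 0.83732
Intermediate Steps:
Function('p')(D) = 0
Function('z')(Y, q) = 0
Mul(Add(f, -93), Pow(Add(-36716, Function('W')(Function('z')(-6, 14))), -1)) = Mul(Add(-30650, -93), Pow(Add(-36716, Mul(155, Pow(0, 2))), -1)) = Mul(-30743, Pow(Add(-36716, Mul(155, 0)), -1)) = Mul(-30743, Pow(Add(-36716, 0), -1)) = Mul(-30743, Pow(-36716, -1)) = Mul(-30743, Rational(-1, 36716)) = Rational(30743, 36716)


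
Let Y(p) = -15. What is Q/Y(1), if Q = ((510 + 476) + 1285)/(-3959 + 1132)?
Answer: 757/14135 ≈ 0.053555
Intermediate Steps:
Q = -2271/2827 (Q = (986 + 1285)/(-2827) = 2271*(-1/2827) = -2271/2827 ≈ -0.80332)
Q/Y(1) = -2271/2827/(-15) = -2271/2827*(-1/15) = 757/14135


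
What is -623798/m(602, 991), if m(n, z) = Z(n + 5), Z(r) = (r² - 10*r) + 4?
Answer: -89114/51769 ≈ -1.7214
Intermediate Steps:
Z(r) = 4 + r² - 10*r
m(n, z) = -46 + (5 + n)² - 10*n (m(n, z) = 4 + (n + 5)² - 10*(n + 5) = 4 + (5 + n)² - 10*(5 + n) = 4 + (5 + n)² + (-50 - 10*n) = -46 + (5 + n)² - 10*n)
-623798/m(602, 991) = -623798/(-21 + 602²) = -623798/(-21 + 362404) = -623798/362383 = -623798*1/362383 = -89114/51769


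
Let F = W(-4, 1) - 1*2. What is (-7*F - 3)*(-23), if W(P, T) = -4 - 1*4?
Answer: -1541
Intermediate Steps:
W(P, T) = -8 (W(P, T) = -4 - 4 = -8)
F = -10 (F = -8 - 1*2 = -8 - 2 = -10)
(-7*F - 3)*(-23) = (-7*(-10) - 3)*(-23) = (70 - 3)*(-23) = 67*(-23) = -1541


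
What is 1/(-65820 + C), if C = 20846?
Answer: -1/44974 ≈ -2.2235e-5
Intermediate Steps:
1/(-65820 + C) = 1/(-65820 + 20846) = 1/(-44974) = -1/44974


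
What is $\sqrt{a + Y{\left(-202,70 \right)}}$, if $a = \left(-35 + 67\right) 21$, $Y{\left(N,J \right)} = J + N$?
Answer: $6 \sqrt{15} \approx 23.238$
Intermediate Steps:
$a = 672$ ($a = 32 \cdot 21 = 672$)
$\sqrt{a + Y{\left(-202,70 \right)}} = \sqrt{672 + \left(70 - 202\right)} = \sqrt{672 - 132} = \sqrt{540} = 6 \sqrt{15}$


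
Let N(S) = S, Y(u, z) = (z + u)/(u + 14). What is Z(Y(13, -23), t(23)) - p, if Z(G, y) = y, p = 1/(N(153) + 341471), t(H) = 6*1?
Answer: 2049743/341624 ≈ 6.0000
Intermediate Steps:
Y(u, z) = (u + z)/(14 + u)
t(H) = 6
p = 1/341624 (p = 1/(153 + 341471) = 1/341624 ≈ 2.9272e-6)
Z(Y(13, -23), t(23)) - p = 6 - 1*1/341624 = 6 - 1/341624 = 2049743/341624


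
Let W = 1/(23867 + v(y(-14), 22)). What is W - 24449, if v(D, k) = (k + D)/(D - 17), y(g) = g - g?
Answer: -9919374916/405717 ≈ -24449.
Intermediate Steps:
y(g) = 0
v(D, k) = (D + k)/(-17 + D)
W = 17/405717 (W = 1/(23867 + (0 + 22)/(-17 + 0)) = 1/(23867 + 22/(-17)) = 1/(23867 - 1/17*22) = 1/(23867 - 22/17) = 1/(405717/17) = 17/405717 ≈ 4.1901e-5)
W - 24449 = 17/405717 - 24449 = -9919374916/405717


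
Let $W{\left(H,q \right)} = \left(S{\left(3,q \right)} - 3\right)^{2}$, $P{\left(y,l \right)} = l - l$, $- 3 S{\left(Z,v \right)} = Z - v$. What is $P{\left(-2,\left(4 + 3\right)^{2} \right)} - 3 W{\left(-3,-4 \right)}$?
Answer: $- \frac{256}{3} \approx -85.333$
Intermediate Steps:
$S{\left(Z,v \right)} = - \frac{Z}{3} + \frac{v}{3}$ ($S{\left(Z,v \right)} = - \frac{Z - v}{3} = - \frac{Z}{3} + \frac{v}{3}$)
$P{\left(y,l \right)} = 0$
$W{\left(H,q \right)} = \left(-4 + \frac{q}{3}\right)^{2}$ ($W{\left(H,q \right)} = \left(\left(\left(- \frac{1}{3}\right) 3 + \frac{q}{3}\right) - 3\right)^{2} = \left(\left(-1 + \frac{q}{3}\right) - 3\right)^{2} = \left(-4 + \frac{q}{3}\right)^{2}$)
$P{\left(-2,\left(4 + 3\right)^{2} \right)} - 3 W{\left(-3,-4 \right)} = 0 - 3 \frac{\left(-12 - 4\right)^{2}}{9} = 0 - 3 \frac{\left(-16\right)^{2}}{9} = 0 - 3 \cdot \frac{1}{9} \cdot 256 = 0 - \frac{256}{3} = - \frac{256}{3}$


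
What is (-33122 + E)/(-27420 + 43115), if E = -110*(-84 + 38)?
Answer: -28062/15695 ≈ -1.7880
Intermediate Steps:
E = 5060 (E = -110*(-46) = 5060)
(-33122 + E)/(-27420 + 43115) = (-33122 + 5060)/(-27420 + 43115) = -28062/15695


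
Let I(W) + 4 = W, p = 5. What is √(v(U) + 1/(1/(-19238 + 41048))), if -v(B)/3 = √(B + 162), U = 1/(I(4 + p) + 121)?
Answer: √(4274760 - 14*√285782)/14 ≈ 147.55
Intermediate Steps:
I(W) = -4 + W
U = 1/126 (U = 1/((-4 + (4 + 5)) + 121) = 1/((-4 + 9) + 121) = 1/(5 + 121) = 1/126 ≈ 0.0079365)
v(B) = -3*√(162 + B) (v(B) = -3*√(B + 162) = -3*√(162 + B))
√(v(U) + 1/(1/(-19238 + 41048))) = √(-3*√(162 + 1/126) + 1/(1/(-19238 + 41048))) = √(-√285782/14 + 1/(1/21810)) = √(-√285782/14 + 21810) = √(21810 - √285782/14)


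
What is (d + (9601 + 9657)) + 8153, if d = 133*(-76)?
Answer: 17303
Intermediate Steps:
d = -10108
(d + (9601 + 9657)) + 8153 = (-10108 + (9601 + 9657)) + 8153 = (-10108 + 19258) + 8153 = 9150 + 8153 = 17303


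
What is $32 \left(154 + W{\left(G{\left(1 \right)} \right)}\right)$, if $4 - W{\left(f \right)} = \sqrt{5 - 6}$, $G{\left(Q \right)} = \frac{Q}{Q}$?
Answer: $5056 - 32 i \approx 5056.0 - 32.0 i$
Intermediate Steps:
$G{\left(Q \right)} = 1$
$W{\left(f \right)} = 4 - i$ ($W{\left(f \right)} = 4 - \sqrt{5 - 6} = 4 - \sqrt{-1} = 4 - i$)
$32 \left(154 + W{\left(G{\left(1 \right)} \right)}\right) = 32 \left(154 + \left(4 - i\right)\right) = 32 \left(158 - i\right) = 5056 - 32 i$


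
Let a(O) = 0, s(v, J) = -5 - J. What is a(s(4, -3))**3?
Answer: 0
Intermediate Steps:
a(s(4, -3))**3 = 0**3 = 0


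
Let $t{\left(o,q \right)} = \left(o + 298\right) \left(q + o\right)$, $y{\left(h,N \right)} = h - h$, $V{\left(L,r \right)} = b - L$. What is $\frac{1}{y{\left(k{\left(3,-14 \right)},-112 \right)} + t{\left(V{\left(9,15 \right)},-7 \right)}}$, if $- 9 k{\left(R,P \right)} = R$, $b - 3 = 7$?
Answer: $- \frac{1}{1794} \approx -0.00055741$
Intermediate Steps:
$b = 10$ ($b = 3 + 7 = 10$)
$k{\left(R,P \right)} = - \frac{R}{9}$
$V{\left(L,r \right)} = 10 - L$
$y{\left(h,N \right)} = 0$
$t{\left(o,q \right)} = \left(298 + o\right) \left(o + q\right)$
$\frac{1}{y{\left(k{\left(3,-14 \right)},-112 \right)} + t{\left(V{\left(9,15 \right)},-7 \right)}} = \frac{1}{0 + \left(\left(10 - 9\right)^{2} + 298 \left(10 - 9\right) + 298 \left(-7\right) + \left(10 - 9\right) \left(-7\right)\right)} = \frac{1}{0 + \left(\left(10 - 9\right)^{2} + 298 \left(10 - 9\right) - 2086 + \left(10 - 9\right) \left(-7\right)\right)} = \frac{1}{0 + \left(1^{2} + 298 \cdot 1 - 2086 + 1 \left(-7\right)\right)} = \frac{1}{0 + \left(1 + 298 - 2086 - 7\right)} = \frac{1}{0 - 1794} = \frac{1}{-1794} = - \frac{1}{1794}$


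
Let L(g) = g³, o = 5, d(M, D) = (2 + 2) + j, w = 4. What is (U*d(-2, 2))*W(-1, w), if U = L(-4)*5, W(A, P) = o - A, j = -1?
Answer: -5760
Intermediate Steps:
d(M, D) = 3 (d(M, D) = (2 + 2) - 1 = 4 - 1 = 3)
W(A, P) = 5 - A
U = -320 (U = (-4)³*5 = -64*5 = -320)
(U*d(-2, 2))*W(-1, w) = (-320*3)*(5 - 1*(-1)) = -960*(5 + 1) = -960*6 = -5760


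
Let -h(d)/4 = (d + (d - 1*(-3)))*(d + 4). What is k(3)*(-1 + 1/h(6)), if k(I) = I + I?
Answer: -601/100 ≈ -6.0100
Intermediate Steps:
k(I) = 2*I
h(d) = -4*(3 + 2*d)*(4 + d) (h(d) = -4*(d + (d - 1*(-3)))*(d + 4) = -4*(d + (d + 3))*(4 + d) = -4*(d + (3 + d))*(4 + d) = -4*(3 + 2*d)*(4 + d))
k(3)*(-1 + 1/h(6)) = (2*3)*(-1 + 1/(-48 - 44*6 - 8*6**2)) = 6*(-1 + 1/(-48 - 264 - 8*36)) = 6*(-1 + 1/(-48 - 264 - 288)) = 6*(-1 + 1/(-600)) = 6*(-1 - 1/600) = 6*(-601/600) = -601/100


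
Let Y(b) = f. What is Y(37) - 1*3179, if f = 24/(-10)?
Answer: -15907/5 ≈ -3181.4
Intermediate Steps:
f = -12/5 (f = 24*(-⅒) = -12/5 ≈ -2.4000)
Y(b) = -12/5
Y(37) - 1*3179 = -12/5 - 1*3179 = -12/5 - 3179 = -15907/5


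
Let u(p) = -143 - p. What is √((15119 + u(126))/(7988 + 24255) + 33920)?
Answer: √35264085590630/32243 ≈ 184.18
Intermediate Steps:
√((15119 + u(126))/(7988 + 24255) + 33920) = √((15119 + (-143 - 1*126))/(7988 + 24255) + 33920) = √((15119 + (-143 - 126))/32243 + 33920) = √((15119 - 269)*(1/32243) + 33920) = √(14850*(1/32243) + 33920) = √(14850/32243 + 33920) = √(1093697410/32243) = √35264085590630/32243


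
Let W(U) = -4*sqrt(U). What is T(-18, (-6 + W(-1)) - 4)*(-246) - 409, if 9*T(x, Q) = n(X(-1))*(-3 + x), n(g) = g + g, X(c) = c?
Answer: -1557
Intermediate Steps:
n(g) = 2*g
T(x, Q) = 2/3 - 2*x/9 (T(x, Q) = ((2*(-1))*(-3 + x))/9 = (-2*(-3 + x))/9 = (6 - 2*x)/9 = 2/3 - 2*x/9)
T(-18, (-6 + W(-1)) - 4)*(-246) - 409 = (2/3 - 2/9*(-18))*(-246) - 409 = (2/3 + 4)*(-246) - 409 = (14/3)*(-246) - 409 = -1148 - 409 = -1557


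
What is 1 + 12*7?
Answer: 85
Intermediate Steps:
1 + 12*7 = 1 + 84 = 85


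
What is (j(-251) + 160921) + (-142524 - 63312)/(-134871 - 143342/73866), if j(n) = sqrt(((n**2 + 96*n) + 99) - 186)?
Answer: 400798657486091/2490631157 + sqrt(38818) ≈ 1.6112e+5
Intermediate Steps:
j(n) = sqrt(-87 + n**2 + 96*n) (j(n) = sqrt((99 + n**2 + 96*n) - 186) = sqrt(-87 + n**2 + 96*n))
(j(-251) + 160921) + (-142524 - 63312)/(-134871 - 143342/73866) = (sqrt(-87 + (-251)**2 + 96*(-251)) + 160921) + (-142524 - 63312)/(-134871 - 143342/73866) = (sqrt(-87 + 63001 - 24096) + 160921) - 205836/(-134871 - 143342*1/73866) = (sqrt(38818) + 160921) - 205836/(-134871 - 71671/36933) = (160921 + sqrt(38818)) - 205836/(-4981262314/36933) = (160921 + sqrt(38818)) - 205836*(-36933/4981262314) = (160921 + sqrt(38818)) + 3801070494/2490631157 = 400798657486091/2490631157 + sqrt(38818)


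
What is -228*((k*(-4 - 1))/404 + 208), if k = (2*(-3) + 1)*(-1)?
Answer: -4788399/101 ≈ -47410.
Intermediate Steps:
k = 5 (k = (-6 + 1)*(-1) = -5*(-1) = 5)
-228*((k*(-4 - 1))/404 + 208) = -228*((5*(-4 - 1))/404 + 208) = -228*((5*(-5))*(1/404) + 208) = -228*(-25*1/404 + 208) = -228*(-25/404 + 208) = -228*84007/404 = -4788399/101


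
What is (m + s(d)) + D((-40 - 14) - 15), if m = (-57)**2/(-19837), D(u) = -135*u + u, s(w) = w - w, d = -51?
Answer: 183409653/19837 ≈ 9245.8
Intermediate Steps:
s(w) = 0
D(u) = -134*u
m = -3249/19837 (m = 3249*(-1/19837) = -3249/19837 ≈ -0.16378)
(m + s(d)) + D((-40 - 14) - 15) = (-3249/19837 + 0) - 134*((-40 - 14) - 15) = -3249/19837 - 134*(-54 - 15) = -3249/19837 - 134*(-69) = -3249/19837 + 9246 = 183409653/19837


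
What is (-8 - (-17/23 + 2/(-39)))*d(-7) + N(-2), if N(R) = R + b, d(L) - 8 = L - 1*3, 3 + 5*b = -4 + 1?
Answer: 50318/4485 ≈ 11.219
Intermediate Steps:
b = -6/5 (b = -⅗ + (-4 + 1)/5 = -⅗ + (⅕)*(-3) = -⅗ - ⅗ = -6/5 ≈ -1.2000)
d(L) = 5 + L (d(L) = 8 + (L - 1*3) = 8 + (L - 3) = 8 + (-3 + L) = 5 + L)
N(R) = -6/5 + R (N(R) = R - 6/5 = -6/5 + R)
(-8 - (-17/23 + 2/(-39)))*d(-7) + N(-2) = (-8 - (-17/23 + 2/(-39)))*(5 - 7) + (-6/5 - 2) = (-8 - (-17*1/23 + 2*(-1/39)))*(-2) - 16/5 = (-8 - (-17/23 - 2/39))*(-2) - 16/5 = (-8 - 1*(-709/897))*(-2) - 16/5 = (-8 + 709/897)*(-2) - 16/5 = -6467/897*(-2) - 16/5 = 12934/897 - 16/5 = 50318/4485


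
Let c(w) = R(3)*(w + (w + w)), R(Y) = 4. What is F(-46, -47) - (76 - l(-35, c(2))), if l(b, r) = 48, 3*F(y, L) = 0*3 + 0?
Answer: -28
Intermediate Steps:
F(y, L) = 0 (F(y, L) = (0*3 + 0)/3 = (0 + 0)/3 = (⅓)*0 = 0)
c(w) = 12*w (c(w) = 4*(w + (w + w)) = 4*(w + 2*w) = 4*(3*w) = 12*w)
F(-46, -47) - (76 - l(-35, c(2))) = 0 - (76 - 1*48) = 0 - (76 - 48) = 0 - 1*28 = 0 - 28 = -28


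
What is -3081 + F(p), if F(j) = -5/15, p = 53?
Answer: -9244/3 ≈ -3081.3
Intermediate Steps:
F(j) = -⅓ (F(j) = -5*1/15 = -⅓)
-3081 + F(p) = -3081 - ⅓ = -9244/3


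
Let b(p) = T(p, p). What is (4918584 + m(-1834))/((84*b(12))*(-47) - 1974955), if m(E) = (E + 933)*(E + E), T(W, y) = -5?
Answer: -8223452/1955215 ≈ -4.2059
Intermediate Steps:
b(p) = -5
m(E) = 2*E*(933 + E) (m(E) = (933 + E)*(2*E) = 2*E*(933 + E))
(4918584 + m(-1834))/((84*b(12))*(-47) - 1974955) = (4918584 + 2*(-1834)*(933 - 1834))/((84*(-5))*(-47) - 1974955) = (4918584 + 2*(-1834)*(-901))/(-420*(-47) - 1974955) = (4918584 + 3304868)/(19740 - 1974955) = 8223452/(-1955215) = 8223452*(-1/1955215) = -8223452/1955215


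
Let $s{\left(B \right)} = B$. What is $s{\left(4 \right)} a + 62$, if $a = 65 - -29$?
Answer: $438$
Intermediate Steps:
$a = 94$ ($a = 65 + 29 = 94$)
$s{\left(4 \right)} a + 62 = 4 \cdot 94 + 62 = 376 + 62 = 438$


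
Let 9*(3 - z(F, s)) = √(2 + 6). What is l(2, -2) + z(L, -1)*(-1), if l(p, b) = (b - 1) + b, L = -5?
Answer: -8 + 2*√2/9 ≈ -7.6857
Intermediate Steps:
l(p, b) = -1 + 2*b (l(p, b) = (-1 + b) + b = -1 + 2*b)
z(F, s) = 3 - 2*√2/9 (z(F, s) = 3 - √(2 + 6)/9 = 3 - 2*√2/9)
l(2, -2) + z(L, -1)*(-1) = (-1 + 2*(-2)) + (3 - 2*√2/9)*(-1) = (-1 - 4) + (-3 + 2*√2/9) = -5 + (-3 + 2*√2/9) = -8 + 2*√2/9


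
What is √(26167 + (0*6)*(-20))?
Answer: √26167 ≈ 161.76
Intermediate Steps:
√(26167 + (0*6)*(-20)) = √(26167 + 0*(-20)) = √(26167 + 0) = √26167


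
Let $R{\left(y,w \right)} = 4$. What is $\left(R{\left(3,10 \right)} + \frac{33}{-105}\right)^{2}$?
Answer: $\frac{16641}{1225} \approx 13.584$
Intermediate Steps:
$\left(R{\left(3,10 \right)} + \frac{33}{-105}\right)^{2} = \left(4 + \frac{33}{-105}\right)^{2} = \left(4 + 33 \left(- \frac{1}{105}\right)\right)^{2} = \left(4 - \frac{11}{35}\right)^{2} = \left(\frac{129}{35}\right)^{2} = \frac{16641}{1225}$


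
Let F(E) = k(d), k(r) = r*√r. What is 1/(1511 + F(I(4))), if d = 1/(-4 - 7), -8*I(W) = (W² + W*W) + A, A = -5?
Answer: 2011141/3038834052 + 11*I*√11/3038834052 ≈ 0.00066181 + 1.2006e-8*I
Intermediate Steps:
I(W) = 5/8 - W²/4 (I(W) = -((W² + W*W) - 5)/8 = -((W² + W²) - 5)/8 = -(2*W² - 5)/8 = -(-5 + 2*W²)/8 = 5/8 - W²/4)
d = -1/11 (d = 1/(-11) = -1/11 ≈ -0.090909)
k(r) = r^(3/2)
F(E) = -I*√11/121 (F(E) = (-1/11)^(3/2) = -I*√11/121)
1/(1511 + F(I(4))) = 1/(1511 - I*√11/121)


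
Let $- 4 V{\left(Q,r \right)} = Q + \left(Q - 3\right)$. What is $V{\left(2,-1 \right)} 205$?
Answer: $- \frac{205}{4} \approx -51.25$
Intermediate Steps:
$V{\left(Q,r \right)} = \frac{3}{4} - \frac{Q}{2}$ ($V{\left(Q,r \right)} = - \frac{Q + \left(Q - 3\right)}{4} = - \frac{Q + \left(-3 + Q\right)}{4} = - \frac{-3 + 2 Q}{4} = \frac{3}{4} - \frac{Q}{2}$)
$V{\left(2,-1 \right)} 205 = \left(\frac{3}{4} - 1\right) 205 = \left(- \frac{1}{4}\right) 205 = - \frac{205}{4}$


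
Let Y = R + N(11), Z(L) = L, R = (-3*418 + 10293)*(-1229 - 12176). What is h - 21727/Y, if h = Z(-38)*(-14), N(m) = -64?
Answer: 64461322715/121167859 ≈ 532.00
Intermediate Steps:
R = -121167795 (R = (-1254 + 10293)*(-13405) = 9039*(-13405) = -121167795)
Y = -121167859 (Y = -121167795 - 64 = -121167859)
h = 532 (h = -38*(-14) = 532)
h - 21727/Y = 532 - 21727/(-121167859) = 532 - 21727*(-1)/121167859 = 532 - 1*(-21727/121167859) = 532 + 21727/121167859 = 64461322715/121167859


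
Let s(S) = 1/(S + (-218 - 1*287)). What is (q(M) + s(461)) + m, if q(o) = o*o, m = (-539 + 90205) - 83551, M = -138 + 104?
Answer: 319923/44 ≈ 7271.0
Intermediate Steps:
M = -34
m = 6115 (m = 89666 - 83551 = 6115)
q(o) = o**2
s(S) = 1/(-505 + S) (s(S) = 1/(S + (-218 - 287)) = 1/(S - 505) = 1/(-505 + S))
(q(M) + s(461)) + m = ((-34)**2 + 1/(-505 + 461)) + 6115 = (1156 + 1/(-44)) + 6115 = (1156 - 1/44) + 6115 = 50863/44 + 6115 = 319923/44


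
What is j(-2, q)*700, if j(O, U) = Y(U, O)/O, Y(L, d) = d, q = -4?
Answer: 700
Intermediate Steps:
j(O, U) = 1 (j(O, U) = O/O = 1)
j(-2, q)*700 = 1*700 = 700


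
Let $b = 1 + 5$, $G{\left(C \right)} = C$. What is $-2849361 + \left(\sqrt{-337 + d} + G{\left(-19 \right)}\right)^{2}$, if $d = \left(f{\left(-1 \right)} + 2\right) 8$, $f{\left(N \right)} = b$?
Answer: $-2849361 + \left(19 - i \sqrt{273}\right)^{2} \approx -2.8493 \cdot 10^{6} - 627.86 i$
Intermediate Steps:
$b = 6$
$f{\left(N \right)} = 6$
$d = 64$ ($d = \left(6 + 2\right) 8 = 8 \cdot 8 = 64$)
$-2849361 + \left(\sqrt{-337 + d} + G{\left(-19 \right)}\right)^{2} = -2849361 + \left(\sqrt{-337 + 64} - 19\right)^{2} = -2849361 + \left(\sqrt{-273} - 19\right)^{2} = -2849361 + \left(i \sqrt{273} - 19\right)^{2} = -2849361 + \left(-19 + i \sqrt{273}\right)^{2}$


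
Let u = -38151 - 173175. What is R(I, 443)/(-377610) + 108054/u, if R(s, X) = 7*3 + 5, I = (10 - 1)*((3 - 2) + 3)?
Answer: -3400647118/6649900905 ≈ -0.51138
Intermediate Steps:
u = -211326
I = 36 (I = 9*(1 + 3) = 9*4 = 36)
R(s, X) = 26 (R(s, X) = 21 + 5 = 26)
R(I, 443)/(-377610) + 108054/u = 26/(-377610) + 108054/(-211326) = 26*(-1/377610) + 108054*(-1/211326) = -13/188805 - 18009/35221 = -3400647118/6649900905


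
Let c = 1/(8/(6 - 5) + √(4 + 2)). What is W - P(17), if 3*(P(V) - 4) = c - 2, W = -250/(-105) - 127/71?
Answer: -120511/43239 + √6/174 ≈ -2.7730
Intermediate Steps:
c = 1/(8 + √6) (c = 1/(8/1 + √6) = 1/(8*1 + √6) = 1/(8 + √6) ≈ 0.095698)
W = 883/1491 (W = -250*(-1/105) - 127*1/71 = 50/21 - 127/71 = 883/1491 ≈ 0.59222)
P(V) = 98/29 - √6/174 (P(V) = 4 + ((4/29 - √6/58) - 2)/3 = 4 + (-54/29 - √6/58)/3 = 4 + (-18/29 - √6/174) = 98/29 - √6/174)
W - P(17) = 883/1491 - (98/29 - √6/174) = 883/1491 + (-98/29 + √6/174) = -120511/43239 + √6/174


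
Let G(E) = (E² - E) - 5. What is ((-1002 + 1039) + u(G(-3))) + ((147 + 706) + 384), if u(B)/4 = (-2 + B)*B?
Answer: 1414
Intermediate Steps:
G(E) = -5 + E² - E
u(B) = 4*B*(-2 + B) (u(B) = 4*((-2 + B)*B) = 4*(B*(-2 + B)) = 4*B*(-2 + B))
((-1002 + 1039) + u(G(-3))) + ((147 + 706) + 384) = ((-1002 + 1039) + 4*(-5 + (-3)² - 1*(-3))*(-2 + (-5 + (-3)² - 1*(-3)))) + ((147 + 706) + 384) = (37 + 4*(-5 + 9 + 3)*(-2 + (-5 + 9 + 3))) + (853 + 384) = (37 + 4*7*(-2 + 7)) + 1237 = (37 + 4*7*5) + 1237 = (37 + 140) + 1237 = 177 + 1237 = 1414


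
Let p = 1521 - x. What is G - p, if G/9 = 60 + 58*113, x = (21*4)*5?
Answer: 58425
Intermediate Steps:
x = 420 (x = 84*5 = 420)
p = 1101 (p = 1521 - 1*420 = 1521 - 420 = 1101)
G = 59526 (G = 9*(60 + 58*113) = 9*(60 + 6554) = 9*6614 = 59526)
G - p = 59526 - 1*1101 = 59526 - 1101 = 58425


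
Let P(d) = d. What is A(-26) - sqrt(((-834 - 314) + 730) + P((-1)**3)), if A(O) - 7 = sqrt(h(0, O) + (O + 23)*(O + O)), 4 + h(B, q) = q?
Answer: 7 + 3*sqrt(14) - I*sqrt(419) ≈ 18.225 - 20.469*I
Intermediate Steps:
h(B, q) = -4 + q
A(O) = 7 + sqrt(-4 + O + 2*O*(23 + O)) (A(O) = 7 + sqrt((-4 + O) + (O + 23)*(O + O)) = 7 + sqrt((-4 + O) + (23 + O)*(2*O)) = 7 + sqrt((-4 + O) + 2*O*(23 + O)) = 7 + sqrt(-4 + O + 2*O*(23 + O)))
A(-26) - sqrt(((-834 - 314) + 730) + P((-1)**3)) = (7 + sqrt(-4 + 2*(-26)**2 + 47*(-26))) - sqrt(((-834 - 314) + 730) + (-1)**3) = (7 + sqrt(-4 + 2*676 - 1222)) - sqrt((-1148 + 730) - 1) = (7 + sqrt(-4 + 1352 - 1222)) - sqrt(-418 - 1) = (7 + sqrt(126)) - sqrt(-419) = (7 + 3*sqrt(14)) - I*sqrt(419) = 7 + 3*sqrt(14) - I*sqrt(419)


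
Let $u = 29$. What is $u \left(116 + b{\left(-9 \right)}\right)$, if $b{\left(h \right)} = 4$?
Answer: $3480$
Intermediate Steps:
$u \left(116 + b{\left(-9 \right)}\right) = 29 \left(116 + 4\right) = 29 \cdot 120 = 3480$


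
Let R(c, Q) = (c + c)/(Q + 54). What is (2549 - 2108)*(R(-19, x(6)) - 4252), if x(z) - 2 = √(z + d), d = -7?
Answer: -5883227532/3137 + 16758*I/3137 ≈ -1.8754e+6 + 5.342*I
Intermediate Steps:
x(z) = 2 + √(-7 + z) (x(z) = 2 + √(z - 7) = 2 + √(-7 + z))
R(c, Q) = 2*c/(54 + Q) (R(c, Q) = (2*c)/(54 + Q) = 2*c/(54 + Q))
(2549 - 2108)*(R(-19, x(6)) - 4252) = (2549 - 2108)*(2*(-19)/(54 + (2 + √(-7 + 6))) - 4252) = 441*(2*(-19)/(54 + (2 + √(-1))) - 4252) = 441*(2*(-19)/(54 + (2 + I)) - 4252) = 441*(2*(-19)/(56 + I) - 4252) = 441*(2*(-19)*((56 - I)/3137) - 4252) = 441*((-2128/3137 + 38*I/3137) - 4252) = 441*(-13340652/3137 + 38*I/3137) = -5883227532/3137 + 16758*I/3137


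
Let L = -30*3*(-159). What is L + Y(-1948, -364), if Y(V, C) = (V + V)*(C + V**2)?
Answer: -14782734330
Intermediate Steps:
Y(V, C) = 2*V*(C + V**2) (Y(V, C) = (2*V)*(C + V**2) = 2*V*(C + V**2))
L = 14310 (L = -90*(-159) = 14310)
L + Y(-1948, -364) = 14310 + 2*(-1948)*(-364 + (-1948)**2) = 14310 + 2*(-1948)*(-364 + 3794704) = 14310 + 2*(-1948)*3794340 = 14310 - 14782748640 = -14782734330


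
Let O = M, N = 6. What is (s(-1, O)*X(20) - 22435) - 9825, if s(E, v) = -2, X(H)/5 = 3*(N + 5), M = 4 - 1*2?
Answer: -32590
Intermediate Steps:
M = 2 (M = 4 - 2 = 2)
X(H) = 165 (X(H) = 5*(3*(6 + 5)) = 5*(3*11) = 5*33 = 165)
O = 2
(s(-1, O)*X(20) - 22435) - 9825 = (-2*165 - 22435) - 9825 = (-330 - 22435) - 9825 = -22765 - 9825 = -32590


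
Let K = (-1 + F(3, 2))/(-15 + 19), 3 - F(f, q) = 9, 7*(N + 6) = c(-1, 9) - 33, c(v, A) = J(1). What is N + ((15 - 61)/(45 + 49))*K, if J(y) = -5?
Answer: -13913/1316 ≈ -10.572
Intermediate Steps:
c(v, A) = -5
N = -80/7 (N = -6 + (-5 - 33)/7 = -6 + (⅐)*(-38) = -6 - 38/7 = -80/7 ≈ -11.429)
F(f, q) = -6 (F(f, q) = 3 - 1*9 = 3 - 9 = -6)
K = -7/4 (K = (-1 - 6)/(-15 + 19) = -7/4 ≈ -1.7500)
N + ((15 - 61)/(45 + 49))*K = -80/7 + ((15 - 61)/(45 + 49))*(-7/4) = -80/7 - 46/94*(-7/4) = -80/7 - 46*1/94*(-7/4) = -80/7 - 23/47*(-7/4) = -80/7 + 161/188 = -13913/1316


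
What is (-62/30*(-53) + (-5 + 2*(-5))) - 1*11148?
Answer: -165802/15 ≈ -11053.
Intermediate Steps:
(-62/30*(-53) + (-5 + 2*(-5))) - 1*11148 = (-62*1/30*(-53) + (-5 - 10)) - 11148 = (-31/15*(-53) - 15) - 11148 = (1643/15 - 15) - 11148 = 1418/15 - 11148 = -165802/15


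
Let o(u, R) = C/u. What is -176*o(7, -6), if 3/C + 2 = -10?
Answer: 44/7 ≈ 6.2857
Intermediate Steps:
C = -1/4 (C = 3/(-2 - 10) = 3/(-12) = 3*(-1/12) = -1/4 ≈ -0.25000)
o(u, R) = -1/(4*u)
-176*o(7, -6) = -(-44)/7 = -176*(-1/28) = 44/7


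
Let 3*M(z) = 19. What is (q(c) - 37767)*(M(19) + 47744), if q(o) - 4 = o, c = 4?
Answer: -5409014509/3 ≈ -1.8030e+9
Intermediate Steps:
M(z) = 19/3 (M(z) = (⅓)*19 = 19/3)
q(o) = 4 + o
(q(c) - 37767)*(M(19) + 47744) = ((4 + 4) - 37767)*(19/3 + 47744) = (8 - 37767)*(143251/3) = -37759*143251/3 = -5409014509/3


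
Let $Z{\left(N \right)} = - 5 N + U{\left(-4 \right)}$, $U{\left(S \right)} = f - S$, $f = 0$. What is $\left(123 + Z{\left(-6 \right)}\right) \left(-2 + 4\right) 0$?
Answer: $0$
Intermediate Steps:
$U{\left(S \right)} = - S$ ($U{\left(S \right)} = 0 - S = - S$)
$Z{\left(N \right)} = 4 - 5 N$ ($Z{\left(N \right)} = - 5 N - -4 = - 5 N + 4 = 4 - 5 N$)
$\left(123 + Z{\left(-6 \right)}\right) \left(-2 + 4\right) 0 = \left(123 + \left(4 - -30\right)\right) \left(-2 + 4\right) 0 = \left(123 + \left(4 + 30\right)\right) 2 \cdot 0 = \left(123 + 34\right) 0 = 157 \cdot 0 = 0$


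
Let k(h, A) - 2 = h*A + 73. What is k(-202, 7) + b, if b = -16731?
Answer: -18070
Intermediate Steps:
k(h, A) = 75 + A*h (k(h, A) = 2 + (h*A + 73) = 2 + (A*h + 73) = 2 + (73 + A*h) = 75 + A*h)
k(-202, 7) + b = (75 + 7*(-202)) - 16731 = (75 - 1414) - 16731 = -1339 - 16731 = -18070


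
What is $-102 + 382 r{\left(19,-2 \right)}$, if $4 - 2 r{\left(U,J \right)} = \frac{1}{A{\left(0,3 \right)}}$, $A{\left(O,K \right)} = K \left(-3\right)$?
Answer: $\frac{6149}{9} \approx 683.22$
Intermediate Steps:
$A{\left(O,K \right)} = - 3 K$
$r{\left(U,J \right)} = \frac{37}{18}$ ($r{\left(U,J \right)} = 2 - \frac{1}{2 \left(\left(-3\right) 3\right)} = 2 - \frac{1}{2 \left(-9\right)} = 2 - - \frac{1}{18} = 2 + \frac{1}{18} = \frac{37}{18}$)
$-102 + 382 r{\left(19,-2 \right)} = -102 + 382 \cdot \frac{37}{18} = -102 + \frac{7067}{9} = \frac{6149}{9}$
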